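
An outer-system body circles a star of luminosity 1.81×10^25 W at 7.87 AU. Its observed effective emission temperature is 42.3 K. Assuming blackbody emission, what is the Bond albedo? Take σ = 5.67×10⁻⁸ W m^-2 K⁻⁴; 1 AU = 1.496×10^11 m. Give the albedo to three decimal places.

Orbital distance: d = 7.87 AU = 1.177×10^12 m.
S = L/(4πd²) = 1.039 W m^-2.
From σT⁴ = S(1−α)/4 we invert for α: 1−α = 4σT⁴/S.
σT⁴ = 0.1815 W m^-2, so 4σT⁴ = 0.7261 W m^-2.
Hence α = 1 − 0.7261/1.039 = 0.3012.

0.301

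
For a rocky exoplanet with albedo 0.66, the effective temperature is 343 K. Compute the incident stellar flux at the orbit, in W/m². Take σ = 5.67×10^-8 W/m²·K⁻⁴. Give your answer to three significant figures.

Invert the energy balance for S: S = 4σT⁴/(1−α).
σT⁴ = 5.67×10⁻⁸·(343)⁴ = 784.8 W/m².
So S = 4×784.8/(1−0.66) = 9233 W/m².

9230 W/m²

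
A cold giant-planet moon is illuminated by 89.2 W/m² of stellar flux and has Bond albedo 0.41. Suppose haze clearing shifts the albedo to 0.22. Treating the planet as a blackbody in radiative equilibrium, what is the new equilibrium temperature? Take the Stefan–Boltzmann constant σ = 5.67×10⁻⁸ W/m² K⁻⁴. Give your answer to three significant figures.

132 kelvin

New equilibrium: T₂ = [(1−0.22)·89.20/(4σ)]^(1/4) = 132.3 K.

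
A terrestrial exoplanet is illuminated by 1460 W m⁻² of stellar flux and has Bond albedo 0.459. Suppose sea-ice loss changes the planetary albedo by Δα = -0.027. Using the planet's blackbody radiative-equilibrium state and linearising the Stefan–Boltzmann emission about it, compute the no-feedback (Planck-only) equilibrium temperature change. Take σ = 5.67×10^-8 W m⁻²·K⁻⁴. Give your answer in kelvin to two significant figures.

Reference equilibrium: T_e = [S(1−α)/(4σ)]^(1/4) = 242.9 K.
The change in absorbed flux is Δ[S(1−α)/4] = −SΔα/4 = 9.855 W m⁻².
Linearising σT⁴ gives d(σT⁴)/dT = 4σT_e³ = 3.251 W m⁻² per K.
ΔT₀ = ΔF/λ_P = 9.855/3.251 = 3.03 K.

3.0 K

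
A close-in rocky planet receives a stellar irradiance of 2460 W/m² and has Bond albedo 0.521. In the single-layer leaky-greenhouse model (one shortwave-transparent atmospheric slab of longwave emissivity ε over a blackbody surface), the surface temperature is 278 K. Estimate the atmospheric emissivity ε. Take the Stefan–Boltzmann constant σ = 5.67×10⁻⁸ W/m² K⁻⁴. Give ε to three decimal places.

TOA balance gives T_e = 268.5 K.
Since (2−ε)/2 = (T_e/T_s)⁴ = 0.8699, ε = 0.2603.

0.260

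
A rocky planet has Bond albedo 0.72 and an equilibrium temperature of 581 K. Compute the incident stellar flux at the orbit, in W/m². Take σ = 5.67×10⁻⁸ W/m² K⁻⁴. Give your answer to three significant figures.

Invert the energy balance for S: S = 4σT⁴/(1−α).
The emitted flux is σT⁴ = 6461 W/m².
S = 4·6461/0.28 = 92300 W/m².

92300 W/m²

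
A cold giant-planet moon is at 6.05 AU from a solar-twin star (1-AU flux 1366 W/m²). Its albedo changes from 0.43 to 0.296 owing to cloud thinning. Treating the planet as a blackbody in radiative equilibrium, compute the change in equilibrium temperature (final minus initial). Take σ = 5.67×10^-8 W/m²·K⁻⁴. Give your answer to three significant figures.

5.33 K

Flux at the orbit: S = 1366/(6.05)² = 37.32 W/m².
Before: T₁ = [37.32·0.57/(4σ)]^(1/4) = 98.41 K.
With α = 0.296, T₂ = 103.7 K.
ΔT = T₂ − T₁ = 5.334 K.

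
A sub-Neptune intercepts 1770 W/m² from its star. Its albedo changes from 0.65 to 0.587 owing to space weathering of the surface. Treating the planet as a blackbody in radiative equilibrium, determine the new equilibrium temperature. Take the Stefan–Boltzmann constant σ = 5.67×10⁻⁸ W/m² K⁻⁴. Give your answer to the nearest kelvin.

New equilibrium: T₂ = [(1−0.587)·1770/(4σ)]^(1/4) = 238.3 K.

238 K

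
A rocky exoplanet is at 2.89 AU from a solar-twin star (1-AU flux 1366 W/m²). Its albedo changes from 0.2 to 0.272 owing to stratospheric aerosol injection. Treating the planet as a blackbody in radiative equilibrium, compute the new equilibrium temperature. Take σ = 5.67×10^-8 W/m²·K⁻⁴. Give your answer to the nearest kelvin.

Irradiance scales as 1/d², so S = 1366 W/m² × (1/2.89)² = 163.6 W/m².
With the new albedo, S(1−α₂)/4 = 29.77 W/m², so T₂ = 151.4 K.

151 K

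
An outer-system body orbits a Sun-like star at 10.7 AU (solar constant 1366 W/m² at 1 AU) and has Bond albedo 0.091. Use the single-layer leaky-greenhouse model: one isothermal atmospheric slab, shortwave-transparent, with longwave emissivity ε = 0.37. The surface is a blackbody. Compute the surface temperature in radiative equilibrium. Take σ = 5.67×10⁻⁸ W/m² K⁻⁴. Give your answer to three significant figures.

87.5 K

By the inverse-square law, S = 1366/10.7² = 11.93 W/m².
The planet radiates to space at T_e = [S(1−α)/(4σ)]^(1/4) = 83.16 K.
For a single slab of emissivity ε, T_s⁴ = 2T_e⁴/(2−ε); thus T_s = 83.16·(1.227)^(1/4) = 87.52 K.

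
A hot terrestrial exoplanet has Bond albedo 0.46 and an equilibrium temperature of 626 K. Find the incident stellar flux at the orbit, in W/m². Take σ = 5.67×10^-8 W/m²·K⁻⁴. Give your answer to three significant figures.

From S(1−α)/4 = σT⁴: S = 4σT⁴/(1−α).
σT⁴ = 5.67×10⁻⁸·(626)⁴ = 8707 W/m².
S = 4·8707/0.54 = 64500 W/m².

64500 W/m²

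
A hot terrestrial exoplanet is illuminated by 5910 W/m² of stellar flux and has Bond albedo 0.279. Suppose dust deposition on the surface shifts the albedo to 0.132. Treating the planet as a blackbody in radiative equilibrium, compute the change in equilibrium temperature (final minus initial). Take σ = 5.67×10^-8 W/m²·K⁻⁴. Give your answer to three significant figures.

Initial: T₁ = [S(1−0.279)/(4σ)]^(1/4) = 370.2 K.
With α = 0.132, T₂ = 387.8 K.
Change: 387.8 − 370.2 = 17.58 K.

17.6 K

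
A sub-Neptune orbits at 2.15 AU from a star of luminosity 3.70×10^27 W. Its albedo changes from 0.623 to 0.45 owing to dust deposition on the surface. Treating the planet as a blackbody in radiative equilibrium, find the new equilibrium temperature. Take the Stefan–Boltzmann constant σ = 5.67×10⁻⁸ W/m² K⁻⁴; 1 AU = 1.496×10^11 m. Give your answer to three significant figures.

288 K

d = 2.15 × 1.496×10^11 m = 3.216×10^11 m.
Spreading L over a sphere of radius d: S = 3.70×10^27/(4π·3.22×10^11²) = 2846 W/m².
With the new albedo, S(1−α₂)/4 = 391.3 W/m², so T₂ = 288.2 K.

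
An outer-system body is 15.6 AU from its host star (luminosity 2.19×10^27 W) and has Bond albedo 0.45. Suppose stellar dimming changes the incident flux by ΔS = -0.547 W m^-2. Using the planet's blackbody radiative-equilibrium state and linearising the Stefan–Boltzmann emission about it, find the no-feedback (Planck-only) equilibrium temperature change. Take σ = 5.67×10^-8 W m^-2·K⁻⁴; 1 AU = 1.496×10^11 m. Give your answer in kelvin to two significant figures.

d = 15.6 × 1.496×10^11 m = 2.334×10^12 m.
Flux at the orbit: S = L/(4πd²) = 2.19×10^27/(4π·(2.33×10^12)²) = 32.00 W m^-2.
Unperturbed T_e = [32.00·(1−0.45)/(4σ)]^¼ = 93.86 K.
ΔF = Δ[S(1−α)]/4 = (1−0.45)·-0.547/4 = -0.07521 W m^-2.
The Planck feedback parameter is 4σT_e³ = 0.1875 W m^-2/K.
Hence the no-feedback warming is ΔF/(4σT_e³) = -0.401 K.

-0.40 K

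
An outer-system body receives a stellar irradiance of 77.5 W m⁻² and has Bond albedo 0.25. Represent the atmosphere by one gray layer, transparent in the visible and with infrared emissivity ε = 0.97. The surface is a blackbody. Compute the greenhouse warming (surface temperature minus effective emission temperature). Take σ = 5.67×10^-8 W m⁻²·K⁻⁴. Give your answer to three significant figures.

At the top of the atmosphere, σT_e⁴ = S(1−α)/4 = 14.53 W m⁻², giving T_e = 126.5 K.
For a single slab of emissivity ε, T_s⁴ = 2T_e⁴/(2−ε); thus T_s = 126.5·(1.942)^(1/4) = 149.4 K.
The atmosphere warms the surface by 22.83 K.

22.8 kelvin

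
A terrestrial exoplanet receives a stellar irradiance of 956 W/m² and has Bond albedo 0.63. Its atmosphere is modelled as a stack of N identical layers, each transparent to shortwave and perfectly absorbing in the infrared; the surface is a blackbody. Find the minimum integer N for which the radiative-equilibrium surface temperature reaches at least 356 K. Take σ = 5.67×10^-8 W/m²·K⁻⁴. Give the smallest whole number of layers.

10

OLR = S(1−α)/4 = 88.43 W/m²; the top layer radiates at T_e = 198.7 K.
Need (N+1)T_e⁴ ≥ T_s⁴, i.e. N+1 ≥ (356/198.7)⁴ = 10.299.
The minimum whole number is N = 10.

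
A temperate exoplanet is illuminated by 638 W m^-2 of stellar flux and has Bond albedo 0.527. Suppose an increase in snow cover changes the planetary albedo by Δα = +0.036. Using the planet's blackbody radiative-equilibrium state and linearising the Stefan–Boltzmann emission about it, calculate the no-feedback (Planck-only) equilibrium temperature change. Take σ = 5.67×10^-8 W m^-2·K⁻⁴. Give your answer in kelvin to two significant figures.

Unperturbed T_e = [638.0·(1−0.527)/(4σ)]^¼ = 191.0 K.
The change in absorbed flux is Δ[S(1−α)/4] = −SΔα/4 = -5.742 W m^-2.
Linearising σT⁴ gives d(σT⁴)/dT = 4σT_e³ = 1.580 W m^-2 per K.
So ΔT₀ = -5.742/1.580 = -3.63 K.

-3.6 K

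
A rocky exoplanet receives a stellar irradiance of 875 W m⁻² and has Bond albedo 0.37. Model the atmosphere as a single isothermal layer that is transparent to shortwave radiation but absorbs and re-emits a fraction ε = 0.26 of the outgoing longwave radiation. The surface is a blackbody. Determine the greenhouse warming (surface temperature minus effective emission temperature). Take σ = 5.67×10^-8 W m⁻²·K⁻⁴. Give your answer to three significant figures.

7.87 K

Effective emission temperature (TOA balance): σT_e⁴ = S(1−α)/4 = 137.8 W m⁻² → T_e = 222.0 K.
Surface balance with a leaky layer gives σT_s⁴ = σT_e⁴·2/(2−ε), so T_s = T_e·[2/(2−0.26)]^(1/4) = 229.9 K.
The atmosphere warms the surface by 7.866 K.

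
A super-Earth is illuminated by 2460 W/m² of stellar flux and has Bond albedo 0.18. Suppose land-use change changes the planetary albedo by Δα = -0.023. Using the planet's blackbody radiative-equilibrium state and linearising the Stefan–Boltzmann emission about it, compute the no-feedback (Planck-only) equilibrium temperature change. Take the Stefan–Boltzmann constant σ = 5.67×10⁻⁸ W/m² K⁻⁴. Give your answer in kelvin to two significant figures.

Reference equilibrium: T_e = [S(1−α)/(4σ)]^(1/4) = 307.1 K.
ΔF = −(S/4)Δα = −(2460/4)×(-0.023) = 14.14 W/m².
Linearising σT⁴ gives d(σT⁴)/dT = 4σT_e³ = 6.569 W/m² per K.
So ΔT₀ = 14.14/6.569 = 2.15 K.

2.2 kelvin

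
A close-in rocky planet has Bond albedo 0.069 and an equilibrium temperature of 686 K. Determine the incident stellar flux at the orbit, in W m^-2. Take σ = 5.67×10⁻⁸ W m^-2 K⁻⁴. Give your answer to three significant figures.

Invert the energy balance for S: S = 4σT⁴/(1−α).
σT⁴ = 5.67×10⁻⁸·(686)⁴ = 12560 W m^-2.
S = 4·12560/0.931 = 53950 W m^-2.

53900 W m^-2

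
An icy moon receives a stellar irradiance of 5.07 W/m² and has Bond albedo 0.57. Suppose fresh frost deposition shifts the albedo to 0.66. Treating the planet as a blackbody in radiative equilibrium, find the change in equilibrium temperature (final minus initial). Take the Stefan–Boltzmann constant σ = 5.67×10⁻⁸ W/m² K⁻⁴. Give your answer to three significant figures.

-3.17 K

Initial: T₁ = [S(1−0.57)/(4σ)]^(1/4) = 55.68 K.
With α = 0.66, T₂ = 52.51 K.
ΔT = T₂ − T₁ = -3.175 K.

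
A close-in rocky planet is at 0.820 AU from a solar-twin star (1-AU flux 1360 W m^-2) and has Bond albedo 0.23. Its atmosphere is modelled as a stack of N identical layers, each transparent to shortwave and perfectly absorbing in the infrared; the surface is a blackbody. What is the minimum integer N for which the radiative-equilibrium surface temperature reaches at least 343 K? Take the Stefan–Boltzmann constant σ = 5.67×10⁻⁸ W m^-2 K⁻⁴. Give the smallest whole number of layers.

By the inverse-square law, S = 1360/0.820² = 2023 W m^-2.
Top-of-atmosphere balance: σT_e⁴ = S(1−α)/4 = 389.4 W m^-2 → T_e = 287.9 K.
T_s = (N+1)^(1/4)·T_e ≥ 343 K requires N+1 ≥ (T_s/T_e)⁴ = (343/287.9)⁴ = 2.016.
Rounding up, N = 2.

2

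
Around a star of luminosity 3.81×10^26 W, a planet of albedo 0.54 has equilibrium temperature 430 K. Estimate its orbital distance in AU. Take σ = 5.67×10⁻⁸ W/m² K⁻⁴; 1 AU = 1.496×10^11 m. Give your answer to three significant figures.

0.283 AU

Required flux: S = 4σT⁴/(1−α) = 16860 W/m².
From L = 4πd²S, d = √(3.81×10^26/(4π·16860)) = 4.241×10^10 m = 0.2835 AU.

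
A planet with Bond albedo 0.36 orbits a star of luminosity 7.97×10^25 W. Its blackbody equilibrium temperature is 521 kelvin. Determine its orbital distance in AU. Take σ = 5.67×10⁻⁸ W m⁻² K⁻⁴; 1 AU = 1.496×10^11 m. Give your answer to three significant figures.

0.104 AU

Energy balance gives S = 4σT⁴/(1−α) = 26110 W m⁻².
Then d = [L/(4πS)]^(1/2) = 1.559×10^10 m, i.e. 0.1042 AU.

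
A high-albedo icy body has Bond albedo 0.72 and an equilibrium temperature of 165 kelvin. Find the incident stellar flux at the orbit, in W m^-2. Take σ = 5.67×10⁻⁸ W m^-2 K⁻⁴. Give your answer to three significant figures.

Invert the energy balance for S: S = 4σT⁴/(1−α).
The emitted flux is σT⁴ = 42.03 W m^-2.
So S = 4×42.03/(1−0.72) = 600.4 W m^-2.

600 W m^-2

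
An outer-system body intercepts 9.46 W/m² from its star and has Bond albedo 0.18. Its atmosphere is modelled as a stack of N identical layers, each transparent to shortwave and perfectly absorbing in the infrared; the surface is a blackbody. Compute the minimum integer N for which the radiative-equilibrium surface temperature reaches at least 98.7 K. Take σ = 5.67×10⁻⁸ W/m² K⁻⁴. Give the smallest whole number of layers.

2

Top-of-atmosphere balance: σT_e⁴ = S(1−α)/4 = 1.939 W/m² → T_e = 76.47 K.
T_s = (N+1)^(1/4)·T_e ≥ 98.7 K requires N+1 ≥ (T_s/T_e)⁴ = (98.7/76.47)⁴ = 2.775.
Rounding up, N = 2.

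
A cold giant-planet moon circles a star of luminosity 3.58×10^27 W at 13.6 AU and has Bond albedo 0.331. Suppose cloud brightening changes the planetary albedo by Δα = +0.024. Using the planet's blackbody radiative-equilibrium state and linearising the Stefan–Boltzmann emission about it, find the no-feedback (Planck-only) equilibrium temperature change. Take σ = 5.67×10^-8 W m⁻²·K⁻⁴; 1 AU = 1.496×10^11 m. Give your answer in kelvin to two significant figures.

d = 13.6 × 1.496×10^11 m = 2.035×10^12 m.
Spreading L over a sphere of radius d: S = 3.58×10^27/(4π·2.03×10^12²) = 68.82 W m⁻².
Reference equilibrium: T_e = [S(1−α)/(4σ)]^(1/4) = 119.4 K.
TOA radiative forcing: ΔF = −S·Δα/4 = −68.82·(+0.024)/4 = -0.4129 W m⁻².
Planck response: λ_P = 4σT_e³ = 4·5.67×10⁻⁸·(119.4)³ = 0.3857 W m⁻²/K.
Hence the no-feedback warming is ΔF/(4σT_e³) = -1.07 K.

-1.1 K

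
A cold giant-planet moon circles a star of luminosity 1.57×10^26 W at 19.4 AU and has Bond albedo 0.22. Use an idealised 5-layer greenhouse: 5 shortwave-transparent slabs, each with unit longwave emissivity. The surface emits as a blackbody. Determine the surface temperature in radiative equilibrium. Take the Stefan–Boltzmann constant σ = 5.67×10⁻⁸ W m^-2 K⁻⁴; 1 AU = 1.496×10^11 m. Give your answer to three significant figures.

74.4 kelvin

d = 19.4 × 1.496×10^11 m = 2.902×10^12 m.
Flux at the orbit: S = L/(4πd²) = 1.57×10^26/(4π·(2.90×10^12)²) = 1.483 W m^-2.
The effective emission temperature is T_e = [S(1−α)/(4σ)]^¼ = 47.52 K.
With N = 5 opaque layers, T_s = (N+1)^(1/4)·T_e = 6^(1/4)·47.52 = 74.38 K.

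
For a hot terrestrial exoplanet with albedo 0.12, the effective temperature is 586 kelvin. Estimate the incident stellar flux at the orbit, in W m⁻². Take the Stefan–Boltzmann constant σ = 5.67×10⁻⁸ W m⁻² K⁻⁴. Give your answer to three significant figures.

30400 W m⁻²

Invert the energy balance for S: S = 4σT⁴/(1−α).
σT⁴ = 5.67×10⁻⁸·(586)⁴ = 6686 W m⁻².
So S = 4×6686/(1−0.12) = 30390 W m⁻².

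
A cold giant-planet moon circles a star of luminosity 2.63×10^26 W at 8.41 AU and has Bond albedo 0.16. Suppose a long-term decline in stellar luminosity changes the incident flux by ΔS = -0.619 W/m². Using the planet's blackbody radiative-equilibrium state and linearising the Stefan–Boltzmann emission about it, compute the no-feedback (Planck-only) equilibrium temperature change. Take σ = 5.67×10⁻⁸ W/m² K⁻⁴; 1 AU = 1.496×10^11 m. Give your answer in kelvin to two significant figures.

-0.98 K

Orbital distance: d = 8.41 AU = 1.258×10^12 m.
Flux at the orbit: S = L/(4πd²) = 2.63×10^26/(4π·(1.26×10^12)²) = 13.22 W/m².
Unperturbed T_e = [13.22·(1−0.16)/(4σ)]^¼ = 83.65 K.
Only a fraction (1−α) is absorbed and it's spread over 4πR², so ΔF = (1−α)ΔS/4 = -0.1300 W/m².
Linearising σT⁴ gives d(σT⁴)/dT = 4σT_e³ = 0.1328 W/m² per K.
Hence the no-feedback warming is ΔF/(4σT_e³) = -0.979 K.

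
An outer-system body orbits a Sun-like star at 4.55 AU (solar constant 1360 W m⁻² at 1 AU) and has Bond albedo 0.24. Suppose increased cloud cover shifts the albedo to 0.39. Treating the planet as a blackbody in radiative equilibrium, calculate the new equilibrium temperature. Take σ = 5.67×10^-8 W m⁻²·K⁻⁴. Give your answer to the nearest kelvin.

Flux at the orbit: S = 1360/(4.55)² = 65.69 W m⁻².
T₂ = [S(1−α₂)/(4σ)]^(1/4) = [65.69·0.61/(4σ)]^(1/4) = 115.3 K.

115 K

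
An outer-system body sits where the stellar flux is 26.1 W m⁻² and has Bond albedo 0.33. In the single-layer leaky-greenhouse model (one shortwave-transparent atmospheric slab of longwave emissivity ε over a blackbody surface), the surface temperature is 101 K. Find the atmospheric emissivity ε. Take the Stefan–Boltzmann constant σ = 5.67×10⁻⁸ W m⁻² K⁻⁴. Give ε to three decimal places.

TOA balance gives T_e = 93.71 K.
T_s⁴ = T_e⁴·2/(2−ε) → ε = 2 − 2(T_e/T_s)⁴ = 2 − 2·(93.71/101)⁴ = 0.5181.

0.518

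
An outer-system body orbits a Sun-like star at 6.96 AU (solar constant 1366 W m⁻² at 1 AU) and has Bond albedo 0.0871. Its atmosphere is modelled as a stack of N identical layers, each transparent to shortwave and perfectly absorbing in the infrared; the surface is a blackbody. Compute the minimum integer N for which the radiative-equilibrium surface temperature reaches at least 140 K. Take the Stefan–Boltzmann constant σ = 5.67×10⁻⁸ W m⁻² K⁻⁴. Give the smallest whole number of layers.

By the inverse-square law, S = 1366/6.96² = 28.20 W m⁻².
The effective emission temperature is T_e = [S(1−α)/(4σ)]^¼ = 103.2 K.
T_s = (N+1)^(1/4)·T_e ≥ 140 K requires N+1 ≥ (T_s/T_e)⁴ = (140/103.2)⁴ = 3.385.
The minimum whole number is N = 3.

3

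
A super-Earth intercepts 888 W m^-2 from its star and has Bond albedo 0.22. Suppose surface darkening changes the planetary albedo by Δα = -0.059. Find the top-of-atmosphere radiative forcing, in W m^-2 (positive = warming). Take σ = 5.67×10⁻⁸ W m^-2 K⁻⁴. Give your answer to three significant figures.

TOA radiative forcing: ΔF = −S·Δα/4 = −888.0·(-0.059)/4 = 13.10 W m^-2.

13.1 W m^-2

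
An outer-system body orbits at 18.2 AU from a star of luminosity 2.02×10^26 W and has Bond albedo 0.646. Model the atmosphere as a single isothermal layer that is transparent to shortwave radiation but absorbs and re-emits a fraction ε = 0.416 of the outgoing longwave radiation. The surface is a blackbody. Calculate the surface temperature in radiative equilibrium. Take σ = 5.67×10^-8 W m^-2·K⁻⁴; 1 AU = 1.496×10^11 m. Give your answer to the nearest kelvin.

Orbital distance: d = 18.2 AU = 2.723×10^12 m.
S = L/(4πd²) = 2.168 W m^-2.
The planet radiates to space at T_e = [S(1−α)/(4σ)]^(1/4) = 42.89 K.
Surface balance with a leaky layer gives σT_s⁴ = σT_e⁴·2/(2−ε), so T_s = T_e·[2/(2−0.416)]^(1/4) = 45.47 K.

45 K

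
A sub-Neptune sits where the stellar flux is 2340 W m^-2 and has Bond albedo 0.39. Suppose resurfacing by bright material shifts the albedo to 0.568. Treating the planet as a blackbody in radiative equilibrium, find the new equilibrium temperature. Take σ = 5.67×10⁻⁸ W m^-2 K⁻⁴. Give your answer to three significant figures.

New equilibrium: T₂ = [(1−0.568)·2340/(4σ)]^(1/4) = 258.4 K.

258 kelvin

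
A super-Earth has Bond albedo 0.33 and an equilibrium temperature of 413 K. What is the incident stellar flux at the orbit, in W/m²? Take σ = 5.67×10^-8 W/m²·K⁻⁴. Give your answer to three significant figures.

From S(1−α)/4 = σT⁴: S = 4σT⁴/(1−α).
σT⁴ = 5.67×10⁻⁸·(413)⁴ = 1650 W/m².
S = 4·1650/0.67 = 9848 W/m².

9850 W/m²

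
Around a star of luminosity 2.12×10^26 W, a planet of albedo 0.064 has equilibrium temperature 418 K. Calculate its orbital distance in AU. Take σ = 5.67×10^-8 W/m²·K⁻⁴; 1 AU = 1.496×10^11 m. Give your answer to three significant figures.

The flux needed for this T is 4σT⁴/(1−0.064) = 7397 W/m².
From L = 4πd²S, d = √(2.12×10^26/(4π·7397)) = 4.776×10^10 m = 0.3192 AU.

0.319 AU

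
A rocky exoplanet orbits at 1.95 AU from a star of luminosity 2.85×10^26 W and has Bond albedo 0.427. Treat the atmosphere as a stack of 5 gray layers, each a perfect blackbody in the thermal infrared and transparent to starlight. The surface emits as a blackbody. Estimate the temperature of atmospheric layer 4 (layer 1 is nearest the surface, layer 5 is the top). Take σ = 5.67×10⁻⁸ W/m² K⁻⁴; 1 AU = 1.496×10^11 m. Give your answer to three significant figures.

Orbital distance: d = 1.95 AU = 2.917×10^11 m.
Flux at the orbit: S = L/(4πd²) = 2.85×10^26/(4π·(2.92×10^11)²) = 266.5 W/m².
Top-of-atmosphere balance: σT_e⁴ = S(1−α)/4 = 38.18 W/m² → T_e = 161.1 K.
Each opaque layer satisfies 2T_j⁴ = T_{j−1}⁴ + T_{j+1}⁴, giving T_k⁴ = (N+1−k)T_e⁴.
T_4 = (2)^(1/4)·161.1 = 191.6 K.

192 K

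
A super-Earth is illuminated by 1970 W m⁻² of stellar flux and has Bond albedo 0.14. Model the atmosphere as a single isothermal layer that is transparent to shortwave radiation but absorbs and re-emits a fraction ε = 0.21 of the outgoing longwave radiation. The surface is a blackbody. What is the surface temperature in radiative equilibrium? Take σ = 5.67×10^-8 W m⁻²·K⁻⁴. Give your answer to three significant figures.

Effective emission temperature (TOA balance): σT_e⁴ = S(1−α)/4 = 423.6 W m⁻² → T_e = 294.0 K.
For a single slab of emissivity ε, T_s⁴ = 2T_e⁴/(2−ε); thus T_s = 294.0·(1.117)^(1/4) = 302.3 K.

302 kelvin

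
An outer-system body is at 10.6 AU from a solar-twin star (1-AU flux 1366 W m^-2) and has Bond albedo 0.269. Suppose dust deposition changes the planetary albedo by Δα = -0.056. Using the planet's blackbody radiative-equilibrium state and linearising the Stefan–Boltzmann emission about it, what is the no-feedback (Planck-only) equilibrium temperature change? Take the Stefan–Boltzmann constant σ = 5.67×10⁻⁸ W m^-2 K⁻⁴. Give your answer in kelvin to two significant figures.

1.5 K

By the inverse-square law, S = 1366/10.6² = 12.16 W m^-2.
The baseline emission temperature is T_e = 79.12 K.
The change in absorbed flux is Δ[S(1−α)/4] = −SΔα/4 = 0.1702 W m^-2.
The Planck feedback parameter is 4σT_e³ = 0.1123 W m^-2/K.
So ΔT₀ = 0.1702/0.1123 = 1.52 K.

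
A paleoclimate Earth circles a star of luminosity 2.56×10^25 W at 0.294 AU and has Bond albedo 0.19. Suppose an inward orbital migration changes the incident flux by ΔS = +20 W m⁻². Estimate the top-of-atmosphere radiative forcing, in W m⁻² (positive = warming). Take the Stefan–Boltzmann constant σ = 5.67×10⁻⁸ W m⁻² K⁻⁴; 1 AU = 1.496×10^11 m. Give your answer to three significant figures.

4.05 W m⁻²

Orbital distance: d = 0.294 AU = 4.398×10^10 m.
Flux at the orbit: S = L/(4πd²) = 2.56×10^25/(4π·(4.40×10^10)²) = 1053 W m⁻².
Only a fraction (1−α) is absorbed and it's spread over 4πR², so ΔF = (1−α)ΔS/4 = 4.050 W m⁻².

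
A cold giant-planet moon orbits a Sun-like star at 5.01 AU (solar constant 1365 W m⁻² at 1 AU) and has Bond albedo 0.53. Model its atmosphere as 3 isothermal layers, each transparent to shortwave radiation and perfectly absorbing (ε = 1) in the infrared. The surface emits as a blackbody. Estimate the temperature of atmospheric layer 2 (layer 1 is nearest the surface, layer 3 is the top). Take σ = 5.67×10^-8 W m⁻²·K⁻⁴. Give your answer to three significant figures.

123 kelvin

By the inverse-square law, S = 1365/5.01² = 54.38 W m⁻².
OLR = S(1−α)/4 = 6.390 W m⁻²; the top layer radiates at T_e = 103.0 K.
The net upward flux σT_e⁴ is constant between every pair of levels, so T_k⁴ = (N+1−k)T_e⁴.
T_2 = (2)^(1/4)·103.0 = 122.5 K.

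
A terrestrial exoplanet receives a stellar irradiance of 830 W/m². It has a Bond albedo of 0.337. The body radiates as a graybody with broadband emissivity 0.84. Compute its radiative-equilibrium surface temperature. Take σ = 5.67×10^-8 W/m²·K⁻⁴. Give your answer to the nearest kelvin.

232 kelvin

Absorbed flux (global mean): S(1−α)/4 = 830.0·0.663/4 = 137.6 W/m².
Radiative balance εσT⁴ = 137.6 gives T = [137.6/(0.84·σ)]^(1/4) = 231.8 K.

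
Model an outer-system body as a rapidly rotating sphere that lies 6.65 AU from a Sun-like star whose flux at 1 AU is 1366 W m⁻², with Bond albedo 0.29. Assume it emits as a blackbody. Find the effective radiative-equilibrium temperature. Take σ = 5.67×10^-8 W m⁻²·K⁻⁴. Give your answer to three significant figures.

Flux at the orbit: S = 1366/(6.65)² = 30.89 W m⁻².
Absorbed flux (global mean): S(1−α)/4 = 30.89·0.71/4 = 5.483 W m⁻².
In equilibrium σT⁴ equals this, so T = 99.16 K.

99.2 K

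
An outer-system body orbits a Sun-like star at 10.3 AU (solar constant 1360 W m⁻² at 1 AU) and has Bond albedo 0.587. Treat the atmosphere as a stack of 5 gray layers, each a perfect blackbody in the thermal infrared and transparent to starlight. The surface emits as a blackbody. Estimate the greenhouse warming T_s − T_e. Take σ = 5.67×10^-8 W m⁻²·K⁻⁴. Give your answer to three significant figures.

39.3 kelvin

Irradiance scales as 1/d², so S = 1360 W m⁻² × (1/10.3)² = 12.82 W m⁻².
The effective emission temperature is T_e = [S(1−α)/(4σ)]^¼ = 69.51 K.
Surface: T_s = (6)^¼·T_e = 108.8 K.
Warming: T_s − T_e = 39.28 K.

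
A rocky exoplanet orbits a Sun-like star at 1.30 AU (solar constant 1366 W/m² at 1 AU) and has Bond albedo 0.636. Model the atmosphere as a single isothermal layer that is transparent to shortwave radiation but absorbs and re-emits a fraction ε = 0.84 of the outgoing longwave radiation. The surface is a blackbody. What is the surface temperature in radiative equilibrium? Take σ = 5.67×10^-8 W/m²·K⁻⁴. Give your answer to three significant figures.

217 kelvin

Flux at the orbit: S = 1366/(1.30)² = 808.3 W/m².
At the top of the atmosphere, σT_e⁴ = S(1−α)/4 = 73.55 W/m², giving T_e = 189.8 K.
The surface balance (absorbed SW + ε·downward IR = σT_s⁴) with T_a⁴ = T_s⁴/2 reduces to T_s = T_e·[2/(2−ε)]^¼ = 217.5 K.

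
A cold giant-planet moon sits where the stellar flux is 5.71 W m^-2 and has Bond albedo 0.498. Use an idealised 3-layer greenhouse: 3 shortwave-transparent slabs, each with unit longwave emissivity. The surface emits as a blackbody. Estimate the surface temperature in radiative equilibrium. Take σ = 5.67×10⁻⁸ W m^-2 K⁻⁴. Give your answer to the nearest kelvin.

84 K

The effective emission temperature is T_e = [S(1−α)/(4σ)]^¼ = 59.62 K.
Layer-by-layer balance gives σT_s⁴ = (N+1)σT_e⁴, so T_s = 4^¼·59.62 = 84.32 K.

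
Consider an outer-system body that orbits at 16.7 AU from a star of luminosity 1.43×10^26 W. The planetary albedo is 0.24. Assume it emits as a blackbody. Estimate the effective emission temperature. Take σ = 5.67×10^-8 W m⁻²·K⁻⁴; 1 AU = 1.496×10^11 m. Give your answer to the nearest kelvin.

d = 16.7 × 1.496×10^11 m = 2.498×10^12 m.
Spreading L over a sphere of radius d: S = 1.43×10^26/(4π·2.50×10^12²) = 1.823 W m⁻².
Averaging over the sphere, the absorbed flux is S(1−α)/4 = 0.3464 W m⁻².
In equilibrium σT⁴ equals this, so T = 49.72 K.

50 kelvin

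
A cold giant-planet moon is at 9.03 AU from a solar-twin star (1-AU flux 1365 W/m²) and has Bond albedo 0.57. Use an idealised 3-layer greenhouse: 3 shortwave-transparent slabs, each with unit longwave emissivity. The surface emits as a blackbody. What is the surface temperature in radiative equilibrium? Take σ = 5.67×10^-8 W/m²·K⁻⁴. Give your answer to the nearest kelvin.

Flux at the orbit: S = 1365/(9.03)² = 16.74 W/m².
OLR = S(1−α)/4 = 1.800 W/m²; the top layer radiates at T_e = 75.06 K.
Layer-by-layer balance gives σT_s⁴ = (N+1)σT_e⁴, so T_s = 4^¼·75.06 = 106.1 K.

106 K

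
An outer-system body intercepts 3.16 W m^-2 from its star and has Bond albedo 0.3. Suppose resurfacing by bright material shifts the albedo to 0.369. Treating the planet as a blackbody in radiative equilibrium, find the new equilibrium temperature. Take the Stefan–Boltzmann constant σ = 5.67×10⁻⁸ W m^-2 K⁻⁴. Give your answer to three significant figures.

54.5 K

T₂ = [S(1−α₂)/(4σ)]^(1/4) = [3.160·0.631/(4σ)]^(1/4) = 54.45 K.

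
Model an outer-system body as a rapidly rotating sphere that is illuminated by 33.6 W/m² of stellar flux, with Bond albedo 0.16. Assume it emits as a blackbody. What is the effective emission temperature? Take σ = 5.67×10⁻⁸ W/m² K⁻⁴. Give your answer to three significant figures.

Averaging over the sphere, the absorbed flux is S(1−α)/4 = 7.056 W/m².
Balancing against σT⁴: T = (7.056/5.67×10⁻⁸)^(1/4) = 105.6 K.

106 K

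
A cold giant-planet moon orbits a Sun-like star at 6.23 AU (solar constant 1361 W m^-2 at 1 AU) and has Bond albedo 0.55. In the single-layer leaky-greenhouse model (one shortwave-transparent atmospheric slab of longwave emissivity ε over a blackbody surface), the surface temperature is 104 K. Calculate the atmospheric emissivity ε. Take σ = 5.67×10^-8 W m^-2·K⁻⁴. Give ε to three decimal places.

0.811

By the inverse-square law, S = 1361/6.23² = 35.07 W m^-2.
First, T_e = [35.07·(1−0.55)/(4σ)]^(1/4) = 91.33 K.
T_s⁴ = T_e⁴·2/(2−ε) → ε = 2 − 2(T_e/T_s)⁴ = 2 − 2·(91.33/104)⁴ = 0.8105.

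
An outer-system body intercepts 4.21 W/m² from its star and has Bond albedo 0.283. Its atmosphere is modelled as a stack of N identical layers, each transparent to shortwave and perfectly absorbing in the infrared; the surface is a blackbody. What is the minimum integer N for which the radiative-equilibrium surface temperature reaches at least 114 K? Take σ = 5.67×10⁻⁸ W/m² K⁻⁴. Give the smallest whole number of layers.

Top-of-atmosphere balance: σT_e⁴ = S(1−α)/4 = 0.7546 W/m² → T_e = 60.40 K.
Need (N+1)T_e⁴ ≥ T_s⁴, i.e. N+1 ≥ (114/60.40)⁴ = 12.690.
So N ≥ 11.690; the smallest integer is N = 12.

12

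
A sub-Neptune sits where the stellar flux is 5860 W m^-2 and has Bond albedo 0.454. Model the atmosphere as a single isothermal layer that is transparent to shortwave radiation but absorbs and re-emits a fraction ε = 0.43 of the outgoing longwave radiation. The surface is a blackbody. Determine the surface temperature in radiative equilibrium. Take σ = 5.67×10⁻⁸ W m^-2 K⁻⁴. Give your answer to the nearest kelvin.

366 K

Effective emission temperature (TOA balance): σT_e⁴ = S(1−α)/4 = 799.9 W m^-2 → T_e = 344.6 K.
Surface balance with a leaky layer gives σT_s⁴ = σT_e⁴·2/(2−ε), so T_s = T_e·[2/(2−0.43)]^(1/4) = 366.1 K.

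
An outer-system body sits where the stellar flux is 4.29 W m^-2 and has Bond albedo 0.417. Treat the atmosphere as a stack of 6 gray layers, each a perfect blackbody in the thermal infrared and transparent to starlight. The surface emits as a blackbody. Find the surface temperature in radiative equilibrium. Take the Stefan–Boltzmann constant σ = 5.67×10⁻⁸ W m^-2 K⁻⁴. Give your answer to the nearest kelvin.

Top-of-atmosphere balance: σT_e⁴ = S(1−α)/4 = 0.6253 W m^-2 → T_e = 57.63 K.
With N = 6 opaque layers, T_s = (N+1)^(1/4)·T_e = 7^(1/4)·57.63 = 93.73 K.

94 kelvin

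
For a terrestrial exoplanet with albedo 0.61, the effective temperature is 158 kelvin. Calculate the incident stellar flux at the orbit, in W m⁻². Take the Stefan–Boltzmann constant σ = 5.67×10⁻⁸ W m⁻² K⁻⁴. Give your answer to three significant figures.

From S(1−α)/4 = σT⁴: S = 4σT⁴/(1−α).
σT⁴ = 5.67×10⁻⁸·(158)⁴ = 35.34 W m⁻².
S = 4·35.34/0.39 = 362.4 W m⁻².

362 W m⁻²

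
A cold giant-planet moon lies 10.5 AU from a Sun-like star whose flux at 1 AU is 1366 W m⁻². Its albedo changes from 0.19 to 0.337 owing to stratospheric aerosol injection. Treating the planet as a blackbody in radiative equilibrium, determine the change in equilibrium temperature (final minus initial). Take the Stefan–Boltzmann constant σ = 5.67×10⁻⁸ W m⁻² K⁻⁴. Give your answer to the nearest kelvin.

-4 kelvin

By the inverse-square law, S = 1366/10.5² = 12.39 W m⁻².
Initial: T₁ = [S(1−0.19)/(4σ)]^(1/4) = 81.56 K.
After:  T₂ = [12.39·0.663/(4σ)]^(1/4) = 77.58 K.
Change: 77.58 − 81.56 = -3.983 K.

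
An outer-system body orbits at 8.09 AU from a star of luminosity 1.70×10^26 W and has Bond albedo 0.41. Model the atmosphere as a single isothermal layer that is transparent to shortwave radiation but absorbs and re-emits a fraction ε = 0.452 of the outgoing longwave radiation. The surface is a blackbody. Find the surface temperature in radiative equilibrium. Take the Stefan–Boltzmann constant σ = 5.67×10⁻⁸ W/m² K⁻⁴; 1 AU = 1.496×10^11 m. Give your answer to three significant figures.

Orbital distance: d = 8.09 AU = 1.210×10^12 m.
Spreading L over a sphere of radius d: S = 1.70×10^26/(4π·1.21×10^12²) = 9.236 W/m².
At the top of the atmosphere, σT_e⁴ = S(1−α)/4 = 1.362 W/m², giving T_e = 70.01 K.
The surface balance (absorbed SW + ε·downward IR = σT_s⁴) with T_a⁴ = T_s⁴/2 reduces to T_s = T_e·[2/(2−ε)]^¼ = 74.64 K.

74.6 K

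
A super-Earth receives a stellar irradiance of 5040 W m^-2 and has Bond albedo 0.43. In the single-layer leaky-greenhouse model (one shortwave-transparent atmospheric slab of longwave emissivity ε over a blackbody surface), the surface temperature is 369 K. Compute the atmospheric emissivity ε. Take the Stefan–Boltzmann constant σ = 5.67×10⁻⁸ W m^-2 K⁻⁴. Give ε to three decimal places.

0.634

TOA balance gives T_e = 335.5 K.
Since (2−ε)/2 = (T_e/T_s)⁴ = 0.6832, ε = 0.6336.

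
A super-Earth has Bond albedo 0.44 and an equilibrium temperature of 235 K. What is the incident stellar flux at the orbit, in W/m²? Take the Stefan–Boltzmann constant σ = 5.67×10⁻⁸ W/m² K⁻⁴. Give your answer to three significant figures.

From S(1−α)/4 = σT⁴: S = 4σT⁴/(1−α).
σT⁴ = 5.67×10⁻⁸·(235)⁴ = 172.9 W/m².
S = 4·172.9/0.56 = 1235 W/m².

1240 W/m²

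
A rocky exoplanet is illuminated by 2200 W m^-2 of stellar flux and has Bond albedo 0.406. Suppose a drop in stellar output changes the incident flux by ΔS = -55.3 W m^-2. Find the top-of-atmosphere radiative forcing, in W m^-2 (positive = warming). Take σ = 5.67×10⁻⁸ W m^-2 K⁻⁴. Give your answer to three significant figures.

-8.21 W m^-2

Only a fraction (1−α) is absorbed and it's spread over 4πR², so ΔF = (1−α)ΔS/4 = -8.212 W m^-2.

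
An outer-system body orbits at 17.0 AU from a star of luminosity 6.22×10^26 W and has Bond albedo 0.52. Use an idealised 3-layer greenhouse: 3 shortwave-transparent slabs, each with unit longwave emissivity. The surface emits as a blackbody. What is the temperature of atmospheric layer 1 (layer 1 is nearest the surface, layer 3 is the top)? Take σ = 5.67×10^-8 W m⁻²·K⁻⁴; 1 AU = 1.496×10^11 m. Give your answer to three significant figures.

83.5 K

Orbital distance: d = 17.0 AU = 2.543×10^12 m.
Spreading L over a sphere of radius d: S = 6.22×10^26/(4π·2.54×10^12²) = 7.653 W m⁻².
OLR = S(1−α)/4 = 0.9183 W m⁻²; the top layer radiates at T_e = 63.44 K.
Each opaque layer satisfies 2T_j⁴ = T_{j−1}⁴ + T_{j+1}⁴, giving T_k⁴ = (N+1−k)T_e⁴.
T_1 = (3)^(1/4)·63.44 = 83.49 K.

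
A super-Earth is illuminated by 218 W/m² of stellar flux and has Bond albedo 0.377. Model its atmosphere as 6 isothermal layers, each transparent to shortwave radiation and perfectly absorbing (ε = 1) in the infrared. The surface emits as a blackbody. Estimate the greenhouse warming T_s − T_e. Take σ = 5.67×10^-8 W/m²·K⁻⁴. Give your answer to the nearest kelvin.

OLR = S(1−α)/4 = 33.95 W/m²; the top layer radiates at T_e = 156.4 K.
T_s = (N+1)^(1/4)·T_e = 254.4 K.
So the greenhouse effect raises the surface by 254.4 − 156.4 = 98.02 K.

98 K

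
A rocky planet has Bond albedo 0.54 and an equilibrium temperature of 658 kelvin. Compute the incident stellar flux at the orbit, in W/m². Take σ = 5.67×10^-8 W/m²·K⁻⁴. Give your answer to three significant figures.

Invert the energy balance for S: S = 4σT⁴/(1−α).
σT⁴ = 5.67×10⁻⁸·(658)⁴ = 10630 W/m².
S = 4·10630/0.46 = 92420 W/m².

92400 W/m²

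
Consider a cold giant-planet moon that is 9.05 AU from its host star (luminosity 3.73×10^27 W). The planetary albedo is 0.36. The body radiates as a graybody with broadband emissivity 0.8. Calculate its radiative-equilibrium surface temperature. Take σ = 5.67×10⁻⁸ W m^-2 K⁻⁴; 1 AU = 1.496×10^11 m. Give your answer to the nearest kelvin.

d = 9.05 × 1.496×10^11 m = 1.354×10^12 m.
Spreading L over a sphere of radius d: S = 3.73×10^27/(4π·1.35×10^12²) = 161.9 W m^-2.
Absorbed flux (global mean): S(1−α)/4 = 161.9·0.64/4 = 25.91 W m^-2.
Radiative balance εσT⁴ = 25.91 gives T = [25.91/(0.8·σ)]^(1/4) = 154.6 K.

155 K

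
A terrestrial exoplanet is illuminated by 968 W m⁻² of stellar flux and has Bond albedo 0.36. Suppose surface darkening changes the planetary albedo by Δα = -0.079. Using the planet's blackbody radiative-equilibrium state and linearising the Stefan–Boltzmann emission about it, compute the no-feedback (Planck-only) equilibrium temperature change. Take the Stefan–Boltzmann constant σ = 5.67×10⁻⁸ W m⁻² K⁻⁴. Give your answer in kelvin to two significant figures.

Unperturbed T_e = [968.0·(1−0.36)/(4σ)]^¼ = 228.6 K.
TOA radiative forcing: ΔF = −S·Δα/4 = −968.0·(-0.079)/4 = 19.12 W m⁻².
The Planck feedback parameter is 4σT_e³ = 2.710 W m⁻²/K.
So ΔT₀ = 19.12/2.710 = 7.05 K.

7.1 kelvin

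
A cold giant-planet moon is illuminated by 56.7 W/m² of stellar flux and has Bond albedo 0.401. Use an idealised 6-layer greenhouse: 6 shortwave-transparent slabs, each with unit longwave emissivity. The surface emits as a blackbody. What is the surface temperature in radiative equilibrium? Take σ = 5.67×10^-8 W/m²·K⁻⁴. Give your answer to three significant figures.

180 K

The effective emission temperature is T_e = [S(1−α)/(4σ)]^¼ = 110.6 K.
For an N-layer opaque stack, T_s⁴ = (N+1)T_e⁴, hence T_s = (7)^(1/4)×110.6 K = 179.9 K.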